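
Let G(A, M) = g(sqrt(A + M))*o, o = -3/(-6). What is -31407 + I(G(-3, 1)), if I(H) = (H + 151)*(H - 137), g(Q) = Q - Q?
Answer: -52094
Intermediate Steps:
g(Q) = 0
o = 1/2 (o = -3*(-1/6) = 1/2 ≈ 0.50000)
G(A, M) = 0 (G(A, M) = 0*(1/2) = 0)
I(H) = (-137 + H)*(151 + H) (I(H) = (151 + H)*(-137 + H) = (-137 + H)*(151 + H))
-31407 + I(G(-3, 1)) = -31407 + (-20687 + 0**2 + 14*0) = -31407 + (-20687 + 0 + 0) = -31407 - 20687 = -52094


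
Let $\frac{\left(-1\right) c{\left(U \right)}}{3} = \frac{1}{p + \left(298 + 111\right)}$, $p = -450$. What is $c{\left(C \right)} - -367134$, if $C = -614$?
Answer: $\frac{15052497}{41} \approx 3.6713 \cdot 10^{5}$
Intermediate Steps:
$c{\left(U \right)} = \frac{3}{41}$ ($c{\left(U \right)} = - \frac{3}{-450 + \left(298 + 111\right)} = - \frac{3}{-450 + 409} = - \frac{3}{-41} = \left(-3\right) \left(- \frac{1}{41}\right) = \frac{3}{41}$)
$c{\left(C \right)} - -367134 = \frac{3}{41} - -367134 = \frac{3}{41} + 367134 = \frac{15052497}{41}$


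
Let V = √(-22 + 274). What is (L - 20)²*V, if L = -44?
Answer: 24576*√7 ≈ 65022.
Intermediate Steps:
V = 6*√7 (V = √252 = 6*√7 ≈ 15.875)
(L - 20)²*V = (-44 - 20)²*(6*√7) = (-64)²*(6*√7) = 4096*(6*√7) = 24576*√7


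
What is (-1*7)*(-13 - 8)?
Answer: 147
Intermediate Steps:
(-1*7)*(-13 - 8) = -7*(-21) = 147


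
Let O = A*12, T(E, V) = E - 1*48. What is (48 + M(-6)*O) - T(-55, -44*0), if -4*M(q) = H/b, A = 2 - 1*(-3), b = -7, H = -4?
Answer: 997/7 ≈ 142.43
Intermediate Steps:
A = 5 (A = 2 + 3 = 5)
T(E, V) = -48 + E (T(E, V) = E - 48 = -48 + E)
M(q) = -⅐ (M(q) = -(-1)/(-7) = -(-1)*(-1)/7 = -¼*4/7 = -⅐)
O = 60 (O = 5*12 = 60)
(48 + M(-6)*O) - T(-55, -44*0) = (48 - ⅐*60) - (-48 - 55) = (48 - 60/7) - 1*(-103) = 276/7 + 103 = 997/7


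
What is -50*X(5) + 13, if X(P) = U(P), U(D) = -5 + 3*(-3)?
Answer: 713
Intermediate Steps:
U(D) = -14 (U(D) = -5 - 9 = -14)
X(P) = -14
-50*X(5) + 13 = -50*(-14) + 13 = 700 + 13 = 713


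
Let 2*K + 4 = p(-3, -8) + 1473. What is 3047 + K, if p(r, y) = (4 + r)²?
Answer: 3782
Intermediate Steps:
K = 735 (K = -2 + ((4 - 3)² + 1473)/2 = -2 + (1² + 1473)/2 = -2 + (1 + 1473)/2 = -2 + (½)*1474 = -2 + 737 = 735)
3047 + K = 3047 + 735 = 3782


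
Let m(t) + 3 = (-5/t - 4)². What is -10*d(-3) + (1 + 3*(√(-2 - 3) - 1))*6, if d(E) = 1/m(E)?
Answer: -177/11 + 18*I*√5 ≈ -16.091 + 40.249*I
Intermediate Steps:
m(t) = -3 + (-4 - 5/t)² (m(t) = -3 + (-5/t - 4)² = -3 + (-4 - 5/t)²)
d(E) = 1/(13 + 25/E² + 40/E)
-10*d(-3) + (1 + 3*(√(-2 - 3) - 1))*6 = -10*(-3)²/(25 + 13*(-3)² + 40*(-3)) + (1 + 3*(√(-2 - 3) - 1))*6 = -90/(25 + 13*9 - 120) + (1 + 3*(√(-5) - 1))*6 = -90/(25 + 117 - 120) + (1 + 3*(I*√5 - 1))*6 = -90/22 + (1 + 3*(-1 + I*√5))*6 = -90/22 + (1 + (-3 + 3*I*√5))*6 = -10*9/22 + (-2 + 3*I*√5)*6 = -45/11 + (-12 + 18*I*√5) = -177/11 + 18*I*√5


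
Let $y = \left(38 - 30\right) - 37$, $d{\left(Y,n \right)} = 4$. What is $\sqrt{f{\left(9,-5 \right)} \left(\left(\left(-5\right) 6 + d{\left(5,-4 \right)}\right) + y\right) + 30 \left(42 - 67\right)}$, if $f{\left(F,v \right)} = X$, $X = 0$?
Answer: $5 i \sqrt{30} \approx 27.386 i$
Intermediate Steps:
$y = -29$ ($y = 8 - 37 = -29$)
$f{\left(F,v \right)} = 0$
$\sqrt{f{\left(9,-5 \right)} \left(\left(\left(-5\right) 6 + d{\left(5,-4 \right)}\right) + y\right) + 30 \left(42 - 67\right)} = \sqrt{0 \left(\left(\left(-5\right) 6 + 4\right) - 29\right) + 30 \left(42 - 67\right)} = \sqrt{0 \left(\left(-30 + 4\right) - 29\right) + 30 \left(-25\right)} = \sqrt{0 \left(-26 - 29\right) - 750} = \sqrt{0 \left(-55\right) - 750} = \sqrt{0 - 750} = \sqrt{-750} = 5 i \sqrt{30}$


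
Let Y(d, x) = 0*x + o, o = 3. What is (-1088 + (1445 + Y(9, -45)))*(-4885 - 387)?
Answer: -1897920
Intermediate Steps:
Y(d, x) = 3 (Y(d, x) = 0*x + 3 = 0 + 3 = 3)
(-1088 + (1445 + Y(9, -45)))*(-4885 - 387) = (-1088 + (1445 + 3))*(-4885 - 387) = (-1088 + 1448)*(-5272) = 360*(-5272) = -1897920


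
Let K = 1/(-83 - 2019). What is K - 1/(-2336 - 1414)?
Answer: -412/1970625 ≈ -0.00020907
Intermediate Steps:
K = -1/2102 (K = 1/(-2102) = -1/2102 ≈ -0.00047574)
K - 1/(-2336 - 1414) = -1/2102 - 1/(-2336 - 1414) = -1/2102 - 1/(-3750) = -1/2102 - 1*(-1/3750) = -1/2102 + 1/3750 = -412/1970625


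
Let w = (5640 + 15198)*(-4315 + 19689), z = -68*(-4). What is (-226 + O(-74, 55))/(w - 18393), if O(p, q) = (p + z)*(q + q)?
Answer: 21554/320345019 ≈ 6.7284e-5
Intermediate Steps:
z = 272
O(p, q) = 2*q*(272 + p) (O(p, q) = (p + 272)*(q + q) = (272 + p)*(2*q) = 2*q*(272 + p))
w = 320363412 (w = 20838*15374 = 320363412)
(-226 + O(-74, 55))/(w - 18393) = (-226 + 2*55*(272 - 74))/(320363412 - 18393) = (-226 + 2*55*198)/320345019 = (-226 + 21780)*(1/320345019) = 21554*(1/320345019) = 21554/320345019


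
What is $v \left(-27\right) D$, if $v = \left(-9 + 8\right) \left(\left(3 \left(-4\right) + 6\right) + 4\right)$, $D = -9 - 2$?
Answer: $594$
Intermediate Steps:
$D = -11$
$v = 2$ ($v = - (\left(-12 + 6\right) + 4) = - (-6 + 4) = \left(-1\right) \left(-2\right) = 2$)
$v \left(-27\right) D = 2 \left(-27\right) \left(-11\right) = \left(-54\right) \left(-11\right) = 594$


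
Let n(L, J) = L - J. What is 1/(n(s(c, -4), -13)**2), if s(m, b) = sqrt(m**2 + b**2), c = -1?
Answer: (13 + sqrt(17))**(-2) ≈ 0.0034106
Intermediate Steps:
s(m, b) = sqrt(b**2 + m**2)
1/(n(s(c, -4), -13)**2) = 1/((sqrt((-4)**2 + (-1)**2) - 1*(-13))**2) = 1/((sqrt(16 + 1) + 13)**2) = 1/((sqrt(17) + 13)**2) = 1/((13 + sqrt(17))**2) = (13 + sqrt(17))**(-2)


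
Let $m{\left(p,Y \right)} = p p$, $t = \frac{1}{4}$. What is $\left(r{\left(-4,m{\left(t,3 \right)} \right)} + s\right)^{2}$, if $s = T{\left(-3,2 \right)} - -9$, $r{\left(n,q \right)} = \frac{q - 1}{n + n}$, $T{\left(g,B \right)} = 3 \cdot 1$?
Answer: $\frac{2405601}{16384} \approx 146.83$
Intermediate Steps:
$t = \frac{1}{4} \approx 0.25$
$T{\left(g,B \right)} = 3$
$m{\left(p,Y \right)} = p^{2}$
$r{\left(n,q \right)} = \frac{-1 + q}{2 n}$
$s = 12$ ($s = 3 - -9 = 3 + 9 = 12$)
$\left(r{\left(-4,m{\left(t,3 \right)} \right)} + s\right)^{2} = \left(\frac{-1 + \left(\frac{1}{4}\right)^{2}}{2 \left(-4\right)} + 12\right)^{2} = \left(\frac{1}{2} \left(- \frac{1}{4}\right) \left(-1 + \frac{1}{16}\right) + 12\right)^{2} = \left(\frac{1}{2} \left(- \frac{1}{4}\right) \left(- \frac{15}{16}\right) + 12\right)^{2} = \left(\frac{15}{128} + 12\right)^{2} = \left(\frac{1551}{128}\right)^{2} = \frac{2405601}{16384}$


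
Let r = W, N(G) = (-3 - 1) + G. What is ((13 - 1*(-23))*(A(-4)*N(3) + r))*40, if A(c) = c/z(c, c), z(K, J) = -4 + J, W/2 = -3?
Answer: -9360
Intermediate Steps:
N(G) = -4 + G
W = -6 (W = 2*(-3) = -6)
r = -6
A(c) = c/(-4 + c)
((13 - 1*(-23))*(A(-4)*N(3) + r))*40 = ((13 - 1*(-23))*((-4/(-4 - 4))*(-4 + 3) - 6))*40 = ((13 + 23)*(-4/(-8)*(-1) - 6))*40 = (36*(-4*(-⅛)*(-1) - 6))*40 = (36*((½)*(-1) - 6))*40 = (36*(-½ - 6))*40 = (36*(-13/2))*40 = -234*40 = -9360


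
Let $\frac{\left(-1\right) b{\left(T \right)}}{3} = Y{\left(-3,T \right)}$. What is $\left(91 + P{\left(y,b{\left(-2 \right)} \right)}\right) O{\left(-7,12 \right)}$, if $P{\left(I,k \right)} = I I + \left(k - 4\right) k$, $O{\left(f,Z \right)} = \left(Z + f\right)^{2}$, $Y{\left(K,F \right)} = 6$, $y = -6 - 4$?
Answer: $14675$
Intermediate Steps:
$y = -10$
$b{\left(T \right)} = -18$ ($b{\left(T \right)} = \left(-3\right) 6 = -18$)
$P{\left(I,k \right)} = I^{2} + k \left(-4 + k\right)$ ($P{\left(I,k \right)} = I^{2} + \left(-4 + k\right) k = I^{2} + k \left(-4 + k\right)$)
$\left(91 + P{\left(y,b{\left(-2 \right)} \right)}\right) O{\left(-7,12 \right)} = \left(91 + \left(\left(-10\right)^{2} + \left(-18\right)^{2} - -72\right)\right) \left(12 - 7\right)^{2} = \left(91 + \left(100 + 324 + 72\right)\right) 5^{2} = \left(91 + 496\right) 25 = 587 \cdot 25 = 14675$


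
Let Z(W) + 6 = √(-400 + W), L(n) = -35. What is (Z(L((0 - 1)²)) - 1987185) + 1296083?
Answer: -691108 + I*√435 ≈ -6.9111e+5 + 20.857*I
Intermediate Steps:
Z(W) = -6 + √(-400 + W)
(Z(L((0 - 1)²)) - 1987185) + 1296083 = ((-6 + √(-400 - 35)) - 1987185) + 1296083 = ((-6 + √(-435)) - 1987185) + 1296083 = ((-6 + I*√435) - 1987185) + 1296083 = (-1987191 + I*√435) + 1296083 = -691108 + I*√435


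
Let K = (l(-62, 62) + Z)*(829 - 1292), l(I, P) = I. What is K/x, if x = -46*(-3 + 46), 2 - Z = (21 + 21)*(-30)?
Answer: 277800/989 ≈ 280.89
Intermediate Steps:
Z = 1262 (Z = 2 - (21 + 21)*(-30) = 2 - 42*(-30) = 2 - 1*(-1260) = 2 + 1260 = 1262)
K = -555600 (K = (-62 + 1262)*(829 - 1292) = 1200*(-463) = -555600)
x = -1978 (x = -46*43 = -1978)
K/x = -555600/(-1978) = -555600*(-1/1978) = 277800/989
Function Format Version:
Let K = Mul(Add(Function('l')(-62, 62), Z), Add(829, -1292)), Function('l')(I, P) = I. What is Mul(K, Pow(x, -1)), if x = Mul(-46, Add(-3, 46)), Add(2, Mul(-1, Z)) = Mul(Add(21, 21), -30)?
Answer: Rational(277800, 989) ≈ 280.89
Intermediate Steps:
Z = 1262 (Z = Add(2, Mul(-1, Mul(Add(21, 21), -30))) = Add(2, Mul(-1, Mul(42, -30))) = Add(2, Mul(-1, -1260)) = Add(2, 1260) = 1262)
K = -555600 (K = Mul(Add(-62, 1262), Add(829, -1292)) = Mul(1200, -463) = -555600)
x = -1978 (x = Mul(-46, 43) = -1978)
Mul(K, Pow(x, -1)) = Mul(-555600, Pow(-1978, -1)) = Mul(-555600, Rational(-1, 1978)) = Rational(277800, 989)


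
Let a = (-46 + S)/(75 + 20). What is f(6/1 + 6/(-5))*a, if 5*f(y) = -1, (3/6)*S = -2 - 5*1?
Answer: 12/95 ≈ 0.12632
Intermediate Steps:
S = -14 (S = 2*(-2 - 5*1) = 2*(-2 - 5) = 2*(-7) = -14)
f(y) = -⅕ (f(y) = (⅕)*(-1) = -⅕)
a = -12/19 (a = (-46 - 14)/(75 + 20) = -60/95 = -60*1/95 = -12/19 ≈ -0.63158)
f(6/1 + 6/(-5))*a = -⅕*(-12/19) = 12/95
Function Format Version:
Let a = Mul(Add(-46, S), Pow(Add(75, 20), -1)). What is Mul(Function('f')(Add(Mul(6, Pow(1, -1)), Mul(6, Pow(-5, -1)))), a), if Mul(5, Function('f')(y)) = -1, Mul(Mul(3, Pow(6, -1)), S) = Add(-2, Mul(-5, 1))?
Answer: Rational(12, 95) ≈ 0.12632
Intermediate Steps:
S = -14 (S = Mul(2, Add(-2, Mul(-5, 1))) = Mul(2, Add(-2, -5)) = Mul(2, -7) = -14)
Function('f')(y) = Rational(-1, 5) (Function('f')(y) = Mul(Rational(1, 5), -1) = Rational(-1, 5))
a = Rational(-12, 19) (a = Mul(Add(-46, -14), Pow(Add(75, 20), -1)) = Mul(-60, Pow(95, -1)) = Mul(-60, Rational(1, 95)) = Rational(-12, 19) ≈ -0.63158)
Mul(Function('f')(Add(Mul(6, Pow(1, -1)), Mul(6, Pow(-5, -1)))), a) = Mul(Rational(-1, 5), Rational(-12, 19)) = Rational(12, 95)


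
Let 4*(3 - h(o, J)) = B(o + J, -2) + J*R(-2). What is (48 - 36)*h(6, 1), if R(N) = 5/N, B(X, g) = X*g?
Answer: 171/2 ≈ 85.500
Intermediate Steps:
h(o, J) = 3 + o/2 + 9*J/8 (h(o, J) = 3 - ((o + J)*(-2) + J*(5/(-2)))/4 = 3 - ((J + o)*(-2) + J*(5*(-1/2)))/4 = 3 - ((-2*J - 2*o) + J*(-5/2))/4 = 3 - ((-2*J - 2*o) - 5*J/2)/4 = 3 - (-2*o - 9*J/2)/4 = 3 + (o/2 + 9*J/8) = 3 + o/2 + 9*J/8)
(48 - 36)*h(6, 1) = (48 - 36)*(3 + (1/2)*6 + (9/8)*1) = 12*(3 + 3 + 9/8) = 12*(57/8) = 171/2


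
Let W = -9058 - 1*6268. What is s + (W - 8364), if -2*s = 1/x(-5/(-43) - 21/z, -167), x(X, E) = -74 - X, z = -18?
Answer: -460130741/19423 ≈ -23690.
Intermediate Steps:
W = -15326 (W = -9058 - 6268 = -15326)
s = 129/19423 (s = -1/(2*(-74 - (-5/(-43) - 21/(-18)))) = -1/(2*(-74 - (-5*(-1/43) - 21*(-1/18)))) = -1/(2*(-74 - (5/43 + 7/6))) = -1/(2*(-74 - 1*331/258)) = -1/(2*(-74 - 331/258)) = -1/(2*(-19423/258)) = -½*(-258/19423) = 129/19423 ≈ 0.0066416)
s + (W - 8364) = 129/19423 + (-15326 - 8364) = 129/19423 - 23690 = -460130741/19423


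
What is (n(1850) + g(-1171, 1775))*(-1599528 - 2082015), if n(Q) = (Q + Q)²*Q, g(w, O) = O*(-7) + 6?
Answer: -93240553068417483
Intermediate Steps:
g(w, O) = 6 - 7*O (g(w, O) = -7*O + 6 = 6 - 7*O)
n(Q) = 4*Q³ (n(Q) = (2*Q)²*Q = (4*Q²)*Q = 4*Q³)
(n(1850) + g(-1171, 1775))*(-1599528 - 2082015) = (4*1850³ + (6 - 7*1775))*(-1599528 - 2082015) = (4*6331625000 + (6 - 12425))*(-3681543) = (25326500000 - 12419)*(-3681543) = 25326487581*(-3681543) = -93240553068417483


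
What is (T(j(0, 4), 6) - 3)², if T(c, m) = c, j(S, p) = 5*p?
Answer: 289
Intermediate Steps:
(T(j(0, 4), 6) - 3)² = (5*4 - 3)² = (20 - 3)² = 17² = 289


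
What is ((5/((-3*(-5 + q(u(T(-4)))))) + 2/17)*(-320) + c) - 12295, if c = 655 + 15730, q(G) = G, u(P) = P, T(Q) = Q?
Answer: 1832830/459 ≈ 3993.1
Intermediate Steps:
c = 16385
((5/((-3*(-5 + q(u(T(-4)))))) + 2/17)*(-320) + c) - 12295 = ((5/((-3*(-5 - 4))) + 2/17)*(-320) + 16385) - 12295 = ((5/((-3*(-9))) + 2*(1/17))*(-320) + 16385) - 12295 = ((5/27 + 2/17)*(-320) + 16385) - 12295 = ((139/459)*(-320) + 16385) - 12295 = (-44480/459 + 16385) - 12295 = 7476235/459 - 12295 = 1832830/459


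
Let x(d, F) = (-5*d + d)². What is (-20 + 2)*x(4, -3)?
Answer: -4608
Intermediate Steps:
x(d, F) = 16*d² (x(d, F) = (-4*d)² = 16*d²)
(-20 + 2)*x(4, -3) = (-20 + 2)*(16*4²) = -288*16 = -18*256 = -4608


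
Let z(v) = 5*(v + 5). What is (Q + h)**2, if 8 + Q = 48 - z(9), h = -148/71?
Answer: 5189284/5041 ≈ 1029.4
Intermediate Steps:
z(v) = 25 + 5*v (z(v) = 5*(5 + v) = 25 + 5*v)
h = -148/71 (h = -148*1/71 = -148/71 ≈ -2.0845)
Q = -30 (Q = -8 + (48 - (25 + 5*9)) = -8 + (48 - (25 + 45)) = -8 + (48 - 1*70) = -8 + (48 - 70) = -8 - 22 = -30)
(Q + h)**2 = (-30 - 148/71)**2 = (-2278/71)**2 = 5189284/5041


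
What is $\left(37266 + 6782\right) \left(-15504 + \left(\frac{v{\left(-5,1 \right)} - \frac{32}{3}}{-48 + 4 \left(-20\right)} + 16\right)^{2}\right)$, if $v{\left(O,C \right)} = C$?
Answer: $- \frac{6188886866935}{9216} \approx -6.7154 \cdot 10^{8}$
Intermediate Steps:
$\left(37266 + 6782\right) \left(-15504 + \left(\frac{v{\left(-5,1 \right)} - \frac{32}{3}}{-48 + 4 \left(-20\right)} + 16\right)^{2}\right) = \left(37266 + 6782\right) \left(-15504 + \left(\frac{1 - \frac{32}{3}}{-48 + 4 \left(-20\right)} + 16\right)^{2}\right) = 44048 \left(-15504 + \left(\frac{1 - \frac{32}{3}}{-48 - 80} + 16\right)^{2}\right) = 44048 \left(-15504 + \left(\frac{1 - \frac{32}{3}}{-128} + 16\right)^{2}\right) = 44048 \left(-15504 + \left(\left(- \frac{29}{3}\right) \left(- \frac{1}{128}\right) + 16\right)^{2}\right) = 44048 \left(-15504 + \left(\frac{29}{384} + 16\right)^{2}\right) = 44048 \left(-15504 + \left(\frac{6173}{384}\right)^{2}\right) = 44048 \left(-15504 + \frac{38105929}{147456}\right) = 44048 \left(- \frac{2248051895}{147456}\right) = - \frac{6188886866935}{9216}$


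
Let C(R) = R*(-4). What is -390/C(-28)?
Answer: -195/56 ≈ -3.4821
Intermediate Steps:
C(R) = -4*R
-390/C(-28) = -390/((-4*(-28))) = -390/112 = -390*1/112 = -195/56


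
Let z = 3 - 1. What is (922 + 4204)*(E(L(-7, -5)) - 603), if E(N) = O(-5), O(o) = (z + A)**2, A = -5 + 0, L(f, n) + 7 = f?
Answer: -3044844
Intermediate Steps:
L(f, n) = -7 + f
z = 2
A = -5
O(o) = 9 (O(o) = (2 - 5)**2 = (-3)**2 = 9)
E(N) = 9
(922 + 4204)*(E(L(-7, -5)) - 603) = (922 + 4204)*(9 - 603) = 5126*(-594) = -3044844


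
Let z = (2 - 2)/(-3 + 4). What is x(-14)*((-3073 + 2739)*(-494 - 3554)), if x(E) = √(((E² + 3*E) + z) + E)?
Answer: 2704064*√35 ≈ 1.5997e+7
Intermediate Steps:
z = 0 (z = 0/1 = 0*1 = 0)
x(E) = √(E² + 4*E) (x(E) = √(((E² + 3*E) + 0) + E) = √((E² + 3*E) + E) = √(E² + 4*E))
x(-14)*((-3073 + 2739)*(-494 - 3554)) = √(-14*(4 - 14))*((-3073 + 2739)*(-494 - 3554)) = √(-14*(-10))*(-334*(-4048)) = √140*1352032 = (2*√35)*1352032 = 2704064*√35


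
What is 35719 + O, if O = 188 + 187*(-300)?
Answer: -20193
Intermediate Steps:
O = -55912 (O = 188 - 56100 = -55912)
35719 + O = 35719 - 55912 = -20193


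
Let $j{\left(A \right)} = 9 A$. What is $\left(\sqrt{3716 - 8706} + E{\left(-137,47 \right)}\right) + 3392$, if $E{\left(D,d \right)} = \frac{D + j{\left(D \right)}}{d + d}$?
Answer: $\frac{158739}{47} + i \sqrt{4990} \approx 3377.4 + 70.64 i$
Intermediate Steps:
$E{\left(D,d \right)} = \frac{5 D}{d}$ ($E{\left(D,d \right)} = \frac{D + 9 D}{d + d} = \frac{10 D}{2 d} = 10 D \frac{1}{2 d} = \frac{5 D}{d}$)
$\left(\sqrt{3716 - 8706} + E{\left(-137,47 \right)}\right) + 3392 = \left(\sqrt{3716 - 8706} + 5 \left(-137\right) \frac{1}{47}\right) + 3392 = \left(\sqrt{-4990} + 5 \left(-137\right) \frac{1}{47}\right) + 3392 = \left(i \sqrt{4990} - \frac{685}{47}\right) + 3392 = \left(- \frac{685}{47} + i \sqrt{4990}\right) + 3392 = \frac{158739}{47} + i \sqrt{4990}$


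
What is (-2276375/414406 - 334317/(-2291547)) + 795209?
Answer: 251716633900169905/316543608694 ≈ 7.9520e+5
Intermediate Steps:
(-2276375/414406 - 334317/(-2291547)) + 795209 = (-2276375*1/414406 - 334317*(-1/2291547)) + 795209 = (-2276375/414406 + 111439/763849) + 795209 = -1692625777141/316543608694 + 795209 = 251716633900169905/316543608694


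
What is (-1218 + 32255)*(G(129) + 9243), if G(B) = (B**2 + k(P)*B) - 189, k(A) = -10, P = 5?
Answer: 757457985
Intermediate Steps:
G(B) = -189 + B**2 - 10*B (G(B) = (B**2 - 10*B) - 189 = -189 + B**2 - 10*B)
(-1218 + 32255)*(G(129) + 9243) = (-1218 + 32255)*((-189 + 129**2 - 10*129) + 9243) = 31037*((-189 + 16641 - 1290) + 9243) = 31037*(15162 + 9243) = 31037*24405 = 757457985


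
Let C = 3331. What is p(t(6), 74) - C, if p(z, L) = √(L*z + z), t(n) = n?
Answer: -3331 + 15*√2 ≈ -3309.8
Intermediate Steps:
p(z, L) = √(z + L*z)
p(t(6), 74) - C = √(6*(1 + 74)) - 1*3331 = √(6*75) - 3331 = √450 - 3331 = 15*√2 - 3331 = -3331 + 15*√2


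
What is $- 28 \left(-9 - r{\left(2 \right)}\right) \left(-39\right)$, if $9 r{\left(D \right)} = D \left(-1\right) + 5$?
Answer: $-10192$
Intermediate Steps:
$r{\left(D \right)} = \frac{5}{9} - \frac{D}{9}$ ($r{\left(D \right)} = \frac{D \left(-1\right) + 5}{9} = \frac{- D + 5}{9} = \frac{5 - D}{9} = \frac{5}{9} - \frac{D}{9}$)
$- 28 \left(-9 - r{\left(2 \right)}\right) \left(-39\right) = - 28 \left(-9 - \left(\frac{5}{9} - \frac{2}{9}\right)\right) \left(-39\right) = - 28 \left(-9 - \frac{1}{3}\right) \left(-39\right) = \left(-28\right) \left(- \frac{28}{3}\right) \left(-39\right) = \frac{784}{3} \left(-39\right) = -10192$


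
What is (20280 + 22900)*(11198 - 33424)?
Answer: -959718680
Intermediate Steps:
(20280 + 22900)*(11198 - 33424) = 43180*(-22226) = -959718680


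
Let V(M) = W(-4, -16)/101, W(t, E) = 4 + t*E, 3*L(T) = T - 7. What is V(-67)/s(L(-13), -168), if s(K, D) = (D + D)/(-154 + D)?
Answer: 391/606 ≈ 0.64521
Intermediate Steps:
L(T) = -7/3 + T/3 (L(T) = (T - 7)/3 = (-7 + T)/3 = -7/3 + T/3)
s(K, D) = 2*D/(-154 + D) (s(K, D) = (2*D)/(-154 + D) = 2*D/(-154 + D))
W(t, E) = 4 + E*t
V(M) = 68/101 (V(M) = (4 - 16*(-4))/101 = (4 + 64)*(1/101) = 68*(1/101) = 68/101)
V(-67)/s(L(-13), -168) = 68/(101*((2*(-168)/(-154 - 168)))) = 68/(101*((2*(-168)/(-322)))) = 68/(101*((2*(-168)*(-1/322)))) = 68/(101*(24/23)) = (68/101)*(23/24) = 391/606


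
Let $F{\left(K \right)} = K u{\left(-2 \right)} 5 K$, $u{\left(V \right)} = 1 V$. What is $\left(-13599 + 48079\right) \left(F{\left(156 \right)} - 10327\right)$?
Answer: $-8747127760$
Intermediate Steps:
$u{\left(V \right)} = V$
$F{\left(K \right)} = - 10 K^{2}$ ($F{\left(K \right)} = K \left(-2\right) 5 K = - 2 K 5 K = - 10 K^{2}$)
$\left(-13599 + 48079\right) \left(F{\left(156 \right)} - 10327\right) = \left(-13599 + 48079\right) \left(- 10 \cdot 156^{2} - 10327\right) = 34480 \left(\left(-10\right) 24336 - 10327\right) = 34480 \left(-243360 - 10327\right) = 34480 \left(-253687\right) = -8747127760$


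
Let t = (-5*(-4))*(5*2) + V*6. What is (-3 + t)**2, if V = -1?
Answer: 36481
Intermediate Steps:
t = 194 (t = (-5*(-4))*(5*2) - 1*6 = 20*10 - 6 = 200 - 6 = 194)
(-3 + t)**2 = (-3 + 194)**2 = 191**2 = 36481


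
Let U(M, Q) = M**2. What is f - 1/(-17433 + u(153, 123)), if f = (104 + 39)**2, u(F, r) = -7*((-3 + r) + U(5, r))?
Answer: 377243153/18448 ≈ 20449.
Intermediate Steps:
u(F, r) = -154 - 7*r (u(F, r) = -7*((-3 + r) + 5**2) = -7*((-3 + r) + 25) = -7*(22 + r) = -154 - 7*r)
f = 20449 (f = 143**2 = 20449)
f - 1/(-17433 + u(153, 123)) = 20449 - 1/(-17433 + (-154 - 7*123)) = 20449 - 1/(-17433 + (-154 - 861)) = 20449 - 1/(-17433 - 1015) = 20449 - 1/(-18448) = 20449 - 1*(-1/18448) = 20449 + 1/18448 = 377243153/18448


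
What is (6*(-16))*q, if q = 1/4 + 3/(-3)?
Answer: 72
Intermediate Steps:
q = -3/4 (q = 1*(1/4) + 3*(-1/3) = 1/4 - 1 = -3/4 ≈ -0.75000)
(6*(-16))*q = (6*(-16))*(-3/4) = -96*(-3/4) = 72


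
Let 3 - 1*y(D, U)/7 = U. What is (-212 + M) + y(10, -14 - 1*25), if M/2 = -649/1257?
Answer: 101776/1257 ≈ 80.967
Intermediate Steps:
y(D, U) = 21 - 7*U
M = -1298/1257 (M = 2*(-649/1257) = -1298/1257 ≈ -1.0326)
(-212 + M) + y(10, -14 - 1*25) = (-212 - 1298/1257) + (21 - 7*(-14 - 1*25)) = -267782/1257 + (21 - 7*(-14 - 25)) = -267782/1257 + (21 - 7*(-39)) = -267782/1257 + (21 + 273) = -267782/1257 + 294 = 101776/1257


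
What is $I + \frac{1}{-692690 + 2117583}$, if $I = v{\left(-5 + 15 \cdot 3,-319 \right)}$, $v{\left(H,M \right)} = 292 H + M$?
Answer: $\frac{16188209374}{1424893} \approx 11361.0$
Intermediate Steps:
$v{\left(H,M \right)} = M + 292 H$
$I = 11361$ ($I = -319 + 292 \left(-5 + 15 \cdot 3\right) = -319 + 292 \left(-5 + 45\right) = -319 + 292 \cdot 40 = -319 + 11680 = 11361$)
$I + \frac{1}{-692690 + 2117583} = 11361 + \frac{1}{-692690 + 2117583} = 11361 + \frac{1}{1424893} = \frac{16188209374}{1424893}$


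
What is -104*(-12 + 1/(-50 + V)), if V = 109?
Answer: 73528/59 ≈ 1246.2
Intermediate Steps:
-104*(-12 + 1/(-50 + V)) = -104*(-12 + 1/(-50 + 109)) = -104*(-12 + 1/59) = -104*(-707/59) = 73528/59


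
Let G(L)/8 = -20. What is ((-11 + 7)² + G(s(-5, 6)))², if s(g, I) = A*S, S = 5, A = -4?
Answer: 20736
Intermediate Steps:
s(g, I) = -20 (s(g, I) = -4*5 = -20)
G(L) = -160 (G(L) = 8*(-20) = -160)
((-11 + 7)² + G(s(-5, 6)))² = ((-11 + 7)² - 160)² = ((-4)² - 160)² = (16 - 160)² = (-144)² = 20736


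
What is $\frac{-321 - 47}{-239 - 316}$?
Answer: $\frac{368}{555} \approx 0.66306$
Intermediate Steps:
$\frac{-321 - 47}{-239 - 316} = - \frac{368}{-555} = \left(-368\right) \left(- \frac{1}{555}\right) = \frac{368}{555}$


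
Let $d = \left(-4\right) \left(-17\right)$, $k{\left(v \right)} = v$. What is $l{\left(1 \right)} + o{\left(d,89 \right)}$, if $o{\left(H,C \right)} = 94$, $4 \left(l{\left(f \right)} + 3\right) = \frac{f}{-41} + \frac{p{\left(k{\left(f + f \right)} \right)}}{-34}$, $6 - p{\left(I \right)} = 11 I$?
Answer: $\frac{254019}{2788} \approx 91.112$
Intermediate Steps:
$p{\left(I \right)} = 6 - 11 I$
$l{\left(f \right)} = - \frac{207}{68} + \frac{217 f}{1394}$ ($l{\left(f \right)} = -3 + \frac{\frac{f}{-41} + \frac{6 - 11 \left(f + f\right)}{-34}}{4} = -3 + \frac{f \left(- \frac{1}{41}\right) + \left(6 - 11 \cdot 2 f\right) \left(- \frac{1}{34}\right)}{4} = -3 + \frac{- \frac{f}{41} + \left(6 - 22 f\right) \left(- \frac{1}{34}\right)}{4} = -3 + \frac{- \frac{f}{41} + \left(- \frac{3}{17} + \frac{11 f}{17}\right)}{4} = -3 + \frac{- \frac{3}{17} + \frac{434 f}{697}}{4} = -3 + \left(- \frac{3}{68} + \frac{217 f}{1394}\right) = - \frac{207}{68} + \frac{217 f}{1394}$)
$d = 68$
$l{\left(1 \right)} + o{\left(d,89 \right)} = \left(- \frac{207}{68} + \frac{217}{1394} \cdot 1\right) + 94 = \left(- \frac{207}{68} + \frac{217}{1394}\right) + 94 = - \frac{8053}{2788} + 94 = \frac{254019}{2788}$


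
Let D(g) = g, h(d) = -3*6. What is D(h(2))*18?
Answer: -324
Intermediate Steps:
h(d) = -18
D(h(2))*18 = -18*18 = -324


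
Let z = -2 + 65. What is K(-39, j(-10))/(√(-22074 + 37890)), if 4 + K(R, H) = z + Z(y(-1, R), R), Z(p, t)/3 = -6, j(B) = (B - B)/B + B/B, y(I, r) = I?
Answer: 41*√3954/7908 ≈ 0.32601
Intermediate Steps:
j(B) = 1 (j(B) = 0/B + 1 = 0 + 1 = 1)
Z(p, t) = -18 (Z(p, t) = 3*(-6) = -18)
z = 63
K(R, H) = 41 (K(R, H) = -4 + (63 - 18) = -4 + 45 = 41)
K(-39, j(-10))/(√(-22074 + 37890)) = 41/(√(-22074 + 37890)) = 41/(√15816) = 41/((2*√3954)) = 41*(√3954/7908) = 41*√3954/7908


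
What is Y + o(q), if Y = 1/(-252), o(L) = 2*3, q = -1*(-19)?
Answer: 1511/252 ≈ 5.9960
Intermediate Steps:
q = 19
o(L) = 6
Y = -1/252 ≈ -0.0039683
Y + o(q) = -1/252 + 6 = 1511/252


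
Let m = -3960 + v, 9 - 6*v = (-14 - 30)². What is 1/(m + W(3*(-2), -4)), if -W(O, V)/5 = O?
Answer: -6/25507 ≈ -0.00023523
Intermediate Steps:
W(O, V) = -5*O
v = -1927/6 (v = 3/2 - (-14 - 30)²/6 = 3/2 - ⅙*(-44)² = 3/2 - ⅙*1936 = 3/2 - 968/3 = -1927/6 ≈ -321.17)
m = -25687/6 (m = -3960 - 1927/6 = -25687/6 ≈ -4281.2)
1/(m + W(3*(-2), -4)) = 1/(-25687/6 - 15*(-2)) = 1/(-25687/6 - 5*(-6)) = 1/(-25687/6 + 30) = 1/(-25507/6) = -6/25507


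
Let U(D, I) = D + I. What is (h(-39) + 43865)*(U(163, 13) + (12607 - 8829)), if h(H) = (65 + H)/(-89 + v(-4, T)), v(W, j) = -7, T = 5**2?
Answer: 1387529113/8 ≈ 1.7344e+8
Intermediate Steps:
T = 25
h(H) = -65/96 - H/96 (h(H) = (65 + H)/(-89 - 7) = (65 + H)/(-96) = (65 + H)*(-1/96) = -65/96 - H/96)
(h(-39) + 43865)*(U(163, 13) + (12607 - 8829)) = ((-65/96 - 1/96*(-39)) + 43865)*((163 + 13) + (12607 - 8829)) = ((-65/96 + 13/32) + 43865)*(176 + 3778) = (-13/48 + 43865)*3954 = (2105507/48)*3954 = 1387529113/8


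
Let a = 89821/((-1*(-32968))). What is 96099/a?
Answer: 3168191832/89821 ≈ 35272.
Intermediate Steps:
a = 89821/32968 ≈ 2.7245
96099/a = 96099/(89821/32968) = 96099*(32968/89821) = 3168191832/89821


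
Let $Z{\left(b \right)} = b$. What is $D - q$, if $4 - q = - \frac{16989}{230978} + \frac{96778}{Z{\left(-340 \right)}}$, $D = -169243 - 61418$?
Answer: $- \frac{2267132886368}{9816565} \approx -2.3095 \cdot 10^{5}$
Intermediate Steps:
$D = -230661$
$q = \frac{2834186903}{9816565}$ ($q = 4 - \left(- \frac{16989}{230978} + \frac{96778}{-340}\right) = 4 - \left(\left(-16989\right) \frac{1}{230978} + 96778 \left(- \frac{1}{340}\right)\right) = 4 - \left(- \frac{16989}{230978} - \frac{48389}{170}\right) = 4 - - \frac{2794920643}{9816565} = 4 + \frac{2794920643}{9816565} = \frac{2834186903}{9816565} \approx 288.71$)
$D - q = -230661 - \frac{2834186903}{9816565} = - \frac{2267132886368}{9816565}$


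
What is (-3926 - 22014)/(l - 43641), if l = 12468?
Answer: 25940/31173 ≈ 0.83213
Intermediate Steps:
(-3926 - 22014)/(l - 43641) = (-3926 - 22014)/(12468 - 43641) = -25940/(-31173) = -25940*(-1/31173) = 25940/31173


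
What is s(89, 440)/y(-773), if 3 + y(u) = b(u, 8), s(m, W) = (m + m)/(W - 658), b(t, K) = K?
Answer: -89/545 ≈ -0.16330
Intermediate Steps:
s(m, W) = 2*m/(-658 + W) (s(m, W) = (2*m)/(-658 + W) = 2*m/(-658 + W))
y(u) = 5 (y(u) = -3 + 8 = 5)
s(89, 440)/y(-773) = (2*89/(-658 + 440))/5 = (2*89/(-218))*(1/5) = (2*89*(-1/218))*(1/5) = -89/109*1/5 = -89/545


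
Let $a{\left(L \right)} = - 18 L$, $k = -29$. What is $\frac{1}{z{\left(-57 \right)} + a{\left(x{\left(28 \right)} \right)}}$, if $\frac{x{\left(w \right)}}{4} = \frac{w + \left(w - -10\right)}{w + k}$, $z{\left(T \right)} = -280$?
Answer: $\frac{1}{4472} \approx 0.00022361$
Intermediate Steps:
$x{\left(w \right)} = \frac{4 \left(10 + 2 w\right)}{-29 + w}$ ($x{\left(w \right)} = 4 \frac{w + \left(w - -10\right)}{w - 29} = 4 \frac{w + \left(w + 10\right)}{-29 + w} = 4 \frac{w + \left(10 + w\right)}{-29 + w} = 4 \frac{10 + 2 w}{-29 + w} = \frac{4 \left(10 + 2 w\right)}{-29 + w}$)
$\frac{1}{z{\left(-57 \right)} + a{\left(x{\left(28 \right)} \right)}} = \frac{1}{-280 - 18 \frac{8 \left(5 + 28\right)}{-29 + 28}} = \frac{1}{-280 - 18 \cdot 8 \frac{1}{-1} \cdot 33} = \frac{1}{-280 - 18 \cdot 8 \left(-1\right) 33} = \frac{1}{-280 - -4752} = \frac{1}{-280 + 4752} = \frac{1}{4472}$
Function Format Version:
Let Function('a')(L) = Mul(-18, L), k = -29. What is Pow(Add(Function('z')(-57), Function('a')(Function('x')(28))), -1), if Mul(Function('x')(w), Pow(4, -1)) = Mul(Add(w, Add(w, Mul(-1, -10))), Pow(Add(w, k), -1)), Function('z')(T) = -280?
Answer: Rational(1, 4472) ≈ 0.00022361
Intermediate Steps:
Function('x')(w) = Mul(4, Pow(Add(-29, w), -1), Add(10, Mul(2, w))) (Function('x')(w) = Mul(4, Mul(Add(w, Add(w, Mul(-1, -10))), Pow(Add(w, -29), -1))) = Mul(4, Mul(Add(w, Add(w, 10)), Pow(Add(-29, w), -1))) = Mul(4, Mul(Add(w, Add(10, w)), Pow(Add(-29, w), -1))) = Mul(4, Mul(Add(10, Mul(2, w)), Pow(Add(-29, w), -1))) = Mul(4, Mul(Pow(Add(-29, w), -1), Add(10, Mul(2, w)))) = Mul(4, Pow(Add(-29, w), -1), Add(10, Mul(2, w))))
Pow(Add(Function('z')(-57), Function('a')(Function('x')(28))), -1) = Pow(Add(-280, Mul(-18, Mul(8, Pow(Add(-29, 28), -1), Add(5, 28)))), -1) = Pow(Add(-280, Mul(-18, Mul(8, Pow(-1, -1), 33))), -1) = Pow(Add(-280, Mul(-18, Mul(8, -1, 33))), -1) = Pow(Add(-280, Mul(-18, -264)), -1) = Pow(Add(-280, 4752), -1) = Pow(4472, -1) = Rational(1, 4472)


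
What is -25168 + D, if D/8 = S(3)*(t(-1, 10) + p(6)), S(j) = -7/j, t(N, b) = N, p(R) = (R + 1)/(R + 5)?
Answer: -830320/33 ≈ -25161.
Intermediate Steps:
p(R) = (1 + R)/(5 + R)
D = 224/33 (D = 8*((-7/3)*(-1 + (1 + 6)/(5 + 6))) = 8*((-7*⅓)*(-1 + 7/11)) = 8*(-7*(-1 + (1/11)*7)/3) = 8*(-7*(-1 + 7/11)/3) = 8*(-7/3*(-4/11)) = 8*(28/33) = 224/33 ≈ 6.7879)
-25168 + D = -25168 + 224/33 = -830320/33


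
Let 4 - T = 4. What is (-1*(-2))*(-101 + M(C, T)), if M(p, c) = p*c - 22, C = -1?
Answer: -246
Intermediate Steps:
T = 0 (T = 4 - 1*4 = 4 - 4 = 0)
M(p, c) = -22 + c*p (M(p, c) = c*p - 22 = -22 + c*p)
(-1*(-2))*(-101 + M(C, T)) = (-1*(-2))*(-101 + (-22 + 0*(-1))) = 2*(-101 + (-22 + 0)) = 2*(-101 - 22) = 2*(-123) = -246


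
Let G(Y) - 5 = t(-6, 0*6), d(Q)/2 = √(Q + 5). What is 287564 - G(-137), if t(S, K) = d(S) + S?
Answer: 287565 - 2*I ≈ 2.8757e+5 - 2.0*I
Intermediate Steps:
d(Q) = 2*√(5 + Q) (d(Q) = 2*√(Q + 5) = 2*√(5 + Q))
t(S, K) = S + 2*√(5 + S) (t(S, K) = 2*√(5 + S) + S = S + 2*√(5 + S))
G(Y) = -1 + 2*I (G(Y) = 5 + (-6 + 2*√(5 - 6)) = 5 + (-6 + 2*√(-1)) = 5 + (-6 + 2*I) = -1 + 2*I)
287564 - G(-137) = 287564 - (-1 + 2*I) = 287564 + (1 - 2*I) = 287565 - 2*I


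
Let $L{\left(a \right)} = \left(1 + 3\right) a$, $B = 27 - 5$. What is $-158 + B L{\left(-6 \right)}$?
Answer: $-686$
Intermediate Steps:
$B = 22$ ($B = 27 - 5 = 22$)
$L{\left(a \right)} = 4 a$
$-158 + B L{\left(-6 \right)} = -158 + 22 \cdot 4 \left(-6\right) = -158 + 22 \left(-24\right) = -158 - 528 = -686$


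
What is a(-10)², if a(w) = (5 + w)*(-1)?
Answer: 25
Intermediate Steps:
a(w) = -5 - w
a(-10)² = (-5 - 1*(-10))² = (-5 + 10)² = 5² = 25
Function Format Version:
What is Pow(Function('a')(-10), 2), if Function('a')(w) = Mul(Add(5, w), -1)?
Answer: 25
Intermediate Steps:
Function('a')(w) = Add(-5, Mul(-1, w))
Pow(Function('a')(-10), 2) = Pow(Add(-5, Mul(-1, -10)), 2) = Pow(Add(-5, 10), 2) = Pow(5, 2) = 25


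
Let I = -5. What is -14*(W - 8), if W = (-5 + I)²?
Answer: -1288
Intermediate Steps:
W = 100 (W = (-5 - 5)² = (-10)² = 100)
-14*(W - 8) = -14*(100 - 8) = -14*92 = -1288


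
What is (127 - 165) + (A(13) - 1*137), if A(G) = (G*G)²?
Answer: 28386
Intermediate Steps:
A(G) = G⁴ (A(G) = (G²)² = G⁴)
(127 - 165) + (A(13) - 1*137) = (127 - 165) + (13⁴ - 1*137) = -38 + (28561 - 137) = -38 + 28424 = 28386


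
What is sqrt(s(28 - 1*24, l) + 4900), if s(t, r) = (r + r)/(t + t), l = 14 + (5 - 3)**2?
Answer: sqrt(19618)/2 ≈ 70.032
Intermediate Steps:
l = 18 (l = 14 + 2**2 = 14 + 4 = 18)
s(t, r) = r/t (s(t, r) = (2*r)/((2*t)) = (2*r)*(1/(2*t)) = r/t)
sqrt(s(28 - 1*24, l) + 4900) = sqrt(18/(28 - 1*24) + 4900) = sqrt(18/(28 - 24) + 4900) = sqrt(18/4 + 4900) = sqrt(18*(1/4) + 4900) = sqrt(9/2 + 4900) = sqrt(9809/2) = sqrt(19618)/2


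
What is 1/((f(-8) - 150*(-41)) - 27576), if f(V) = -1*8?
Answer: -1/21434 ≈ -4.6655e-5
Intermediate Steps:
f(V) = -8
1/((f(-8) - 150*(-41)) - 27576) = 1/((-8 - 150*(-41)) - 27576) = 1/((-8 + 6150) - 27576) = 1/(6142 - 27576) = 1/(-21434) = -1/21434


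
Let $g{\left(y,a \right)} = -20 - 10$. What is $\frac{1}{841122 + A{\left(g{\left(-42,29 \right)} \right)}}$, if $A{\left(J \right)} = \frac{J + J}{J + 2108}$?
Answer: $\frac{1039}{873925728} \approx 1.1889 \cdot 10^{-6}$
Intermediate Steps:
$g{\left(y,a \right)} = -30$ ($g{\left(y,a \right)} = -20 - 10 = -30$)
$A{\left(J \right)} = \frac{2 J}{2108 + J}$
$\frac{1}{841122 + A{\left(g{\left(-42,29 \right)} \right)}} = \frac{1}{841122 + 2 \left(-30\right) \frac{1}{2108 - 30}} = \frac{1}{841122 + 2 \left(-30\right) \frac{1}{2078}} = \frac{1}{841122 - \frac{30}{1039}} = \frac{1}{\frac{873925728}{1039}} = \frac{1039}{873925728}$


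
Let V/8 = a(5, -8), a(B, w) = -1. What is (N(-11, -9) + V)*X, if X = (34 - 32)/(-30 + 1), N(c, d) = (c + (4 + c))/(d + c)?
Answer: 71/145 ≈ 0.48966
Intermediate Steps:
V = -8 (V = 8*(-1) = -8)
N(c, d) = (4 + 2*c)/(c + d)
X = -2/29 (X = 2/(-29) = 2*(-1/29) = -2/29 ≈ -0.068966)
(N(-11, -9) + V)*X = (2*(2 - 11)/(-11 - 9) - 8)*(-2/29) = (2*(-9)/(-20) - 8)*(-2/29) = (2*(-1/20)*(-9) - 8)*(-2/29) = (9/10 - 8)*(-2/29) = -71/10*(-2/29) = 71/145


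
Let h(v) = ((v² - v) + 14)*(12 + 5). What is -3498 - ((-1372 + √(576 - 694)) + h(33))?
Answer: -20316 - I*√118 ≈ -20316.0 - 10.863*I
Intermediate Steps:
h(v) = 238 - 17*v + 17*v² (h(v) = (14 + v² - v)*17 = 238 - 17*v + 17*v²)
-3498 - ((-1372 + √(576 - 694)) + h(33)) = -3498 - ((-1372 + √(576 - 694)) + (238 - 17*33 + 17*33²)) = -3498 - ((-1372 + √(-118)) + (238 - 561 + 17*1089)) = -3498 - ((-1372 + I*√118) + (238 - 561 + 18513)) = -3498 - ((-1372 + I*√118) + 18190) = -3498 - (16818 + I*√118) = -3498 + (-16818 - I*√118) = -20316 - I*√118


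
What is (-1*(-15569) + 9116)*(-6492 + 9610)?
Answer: 76967830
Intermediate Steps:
(-1*(-15569) + 9116)*(-6492 + 9610) = (15569 + 9116)*3118 = 24685*3118 = 76967830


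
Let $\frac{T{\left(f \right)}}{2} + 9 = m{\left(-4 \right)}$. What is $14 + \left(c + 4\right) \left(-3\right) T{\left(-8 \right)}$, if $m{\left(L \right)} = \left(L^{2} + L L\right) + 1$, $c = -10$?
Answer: $878$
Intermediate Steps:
$m{\left(L \right)} = 1 + 2 L^{2}$ ($m{\left(L \right)} = \left(L^{2} + L^{2}\right) + 1 = 2 L^{2} + 1 = 1 + 2 L^{2}$)
$T{\left(f \right)} = 48$ ($T{\left(f \right)} = -18 + 2 \left(1 + 2 \left(-4\right)^{2}\right) = -18 + 2 \left(1 + 2 \cdot 16\right) = -18 + 2 \left(1 + 32\right) = -18 + 2 \cdot 33 = -18 + 66 = 48$)
$14 + \left(c + 4\right) \left(-3\right) T{\left(-8 \right)} = 14 + \left(-10 + 4\right) \left(-3\right) 48 = 14 + \left(-6\right) \left(-3\right) 48 = 14 + 18 \cdot 48 = 14 + 864 = 878$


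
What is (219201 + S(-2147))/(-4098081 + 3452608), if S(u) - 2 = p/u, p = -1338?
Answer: -470630179/1385830531 ≈ -0.33960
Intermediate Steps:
S(u) = 2 - 1338/u
(219201 + S(-2147))/(-4098081 + 3452608) = (219201 + (2 - 1338/(-2147)))/(-4098081 + 3452608) = (219201 + (2 - 1338*(-1/2147)))/(-645473) = (219201 + (2 + 1338/2147))*(-1/645473) = (219201 + 5632/2147)*(-1/645473) = (470630179/2147)*(-1/645473) = -470630179/1385830531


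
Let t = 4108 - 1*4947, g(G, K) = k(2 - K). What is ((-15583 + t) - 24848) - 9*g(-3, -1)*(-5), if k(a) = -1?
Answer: -41315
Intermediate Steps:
g(G, K) = -1
t = -839 (t = 4108 - 4947 = -839)
((-15583 + t) - 24848) - 9*g(-3, -1)*(-5) = ((-15583 - 839) - 24848) - 9*(-1)*(-5) = (-16422 - 24848) + 9*(-5) = -41270 - 45 = -41315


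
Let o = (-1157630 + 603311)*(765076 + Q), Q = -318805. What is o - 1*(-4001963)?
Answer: -247372492486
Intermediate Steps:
o = -247376494449 (o = (-1157630 + 603311)*(765076 - 318805) = -554319*446271 = -247376494449)
o - 1*(-4001963) = -247376494449 - 1*(-4001963) = -247376494449 + 4001963 = -247372492486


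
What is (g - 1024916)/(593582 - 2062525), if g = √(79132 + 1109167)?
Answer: 1024916/1468943 - √24251/209849 ≈ 0.69698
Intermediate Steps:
g = 7*√24251 (g = √1188299 = 7*√24251 ≈ 1090.1)
(g - 1024916)/(593582 - 2062525) = (7*√24251 - 1024916)/(593582 - 2062525) = (-1024916 + 7*√24251)/(-1468943) = (-1024916 + 7*√24251)*(-1/1468943) = 1024916/1468943 - √24251/209849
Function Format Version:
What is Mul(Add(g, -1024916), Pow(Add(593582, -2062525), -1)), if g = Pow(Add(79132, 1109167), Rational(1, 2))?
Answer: Add(Rational(1024916, 1468943), Mul(Rational(-1, 209849), Pow(24251, Rational(1, 2)))) ≈ 0.69698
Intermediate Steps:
g = Mul(7, Pow(24251, Rational(1, 2))) (g = Pow(1188299, Rational(1, 2)) = Mul(7, Pow(24251, Rational(1, 2))) ≈ 1090.1)
Mul(Add(g, -1024916), Pow(Add(593582, -2062525), -1)) = Mul(Add(Mul(7, Pow(24251, Rational(1, 2))), -1024916), Pow(Add(593582, -2062525), -1)) = Mul(Add(-1024916, Mul(7, Pow(24251, Rational(1, 2)))), Pow(-1468943, -1)) = Mul(Add(-1024916, Mul(7, Pow(24251, Rational(1, 2)))), Rational(-1, 1468943)) = Add(Rational(1024916, 1468943), Mul(Rational(-1, 209849), Pow(24251, Rational(1, 2))))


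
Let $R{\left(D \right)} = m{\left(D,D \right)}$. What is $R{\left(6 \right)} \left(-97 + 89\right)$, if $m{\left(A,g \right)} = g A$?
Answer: $-288$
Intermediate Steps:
$m{\left(A,g \right)} = A g$
$R{\left(D \right)} = D^{2}$ ($R{\left(D \right)} = D D = D^{2}$)
$R{\left(6 \right)} \left(-97 + 89\right) = 6^{2} \left(-97 + 89\right) = 36 \left(-8\right) = -288$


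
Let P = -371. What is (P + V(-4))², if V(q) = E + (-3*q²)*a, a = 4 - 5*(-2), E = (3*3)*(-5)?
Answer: 1183744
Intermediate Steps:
E = -45 (E = 9*(-5) = -45)
a = 14 (a = 4 + 10 = 14)
V(q) = -45 - 42*q² (V(q) = -45 - 3*q²*14 = -45 - 42*q²)
(P + V(-4))² = (-371 + (-45 - 42*(-4)²))² = (-371 + (-45 - 42*16))² = (-371 + (-45 - 672))² = (-371 - 717)² = (-1088)² = 1183744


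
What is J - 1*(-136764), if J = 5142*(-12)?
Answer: 75060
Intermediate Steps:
J = -61704
J - 1*(-136764) = -61704 - 1*(-136764) = -61704 + 136764 = 75060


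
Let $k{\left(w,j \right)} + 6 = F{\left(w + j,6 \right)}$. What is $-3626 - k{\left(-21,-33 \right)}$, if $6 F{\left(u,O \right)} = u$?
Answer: $-3611$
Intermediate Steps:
$F{\left(u,O \right)} = \frac{u}{6}$
$k{\left(w,j \right)} = -6 + \frac{j}{6} + \frac{w}{6}$ ($k{\left(w,j \right)} = -6 + \frac{w + j}{6} = -6 + \frac{j + w}{6} = -6 + \left(\frac{j}{6} + \frac{w}{6}\right) = -6 + \frac{j}{6} + \frac{w}{6}$)
$-3626 - k{\left(-21,-33 \right)} = -3626 - \left(-6 + \frac{1}{6} \left(-33\right) + \frac{1}{6} \left(-21\right)\right) = -3626 - \left(-6 - \frac{11}{2} - \frac{7}{2}\right) = -3626 - -15 = -3626 + 15 = -3611$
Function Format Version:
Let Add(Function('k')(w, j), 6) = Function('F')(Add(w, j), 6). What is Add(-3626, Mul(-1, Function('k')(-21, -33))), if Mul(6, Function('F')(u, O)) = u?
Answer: -3611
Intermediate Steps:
Function('F')(u, O) = Mul(Rational(1, 6), u)
Function('k')(w, j) = Add(-6, Mul(Rational(1, 6), j), Mul(Rational(1, 6), w)) (Function('k')(w, j) = Add(-6, Mul(Rational(1, 6), Add(w, j))) = Add(-6, Mul(Rational(1, 6), Add(j, w))) = Add(-6, Add(Mul(Rational(1, 6), j), Mul(Rational(1, 6), w))) = Add(-6, Mul(Rational(1, 6), j), Mul(Rational(1, 6), w)))
Add(-3626, Mul(-1, Function('k')(-21, -33))) = Add(-3626, Mul(-1, Add(-6, Mul(Rational(1, 6), -33), Mul(Rational(1, 6), -21)))) = Add(-3626, Mul(-1, Add(-6, Rational(-11, 2), Rational(-7, 2)))) = Add(-3626, Mul(-1, -15)) = Add(-3626, 15) = -3611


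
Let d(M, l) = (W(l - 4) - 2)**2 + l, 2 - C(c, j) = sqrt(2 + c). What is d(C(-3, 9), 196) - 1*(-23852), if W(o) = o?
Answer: 60148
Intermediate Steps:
C(c, j) = 2 - sqrt(2 + c)
d(M, l) = l + (-6 + l)**2 (d(M, l) = ((l - 4) - 2)**2 + l = ((-4 + l) - 2)**2 + l = (-6 + l)**2 + l = l + (-6 + l)**2)
d(C(-3, 9), 196) - 1*(-23852) = (196 + (-6 + 196)**2) - 1*(-23852) = (196 + 190**2) + 23852 = (196 + 36100) + 23852 = 36296 + 23852 = 60148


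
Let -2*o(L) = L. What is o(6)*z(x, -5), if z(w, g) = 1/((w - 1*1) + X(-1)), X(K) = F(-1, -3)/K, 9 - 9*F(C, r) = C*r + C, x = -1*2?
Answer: 27/34 ≈ 0.79412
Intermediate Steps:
o(L) = -L/2
x = -2
F(C, r) = 1 - C/9 - C*r/9 (F(C, r) = 1 - (C*r + C)/9 = 1 - (C + C*r)/9 = 1 + (-C/9 - C*r/9) = 1 - C/9 - C*r/9)
X(K) = 7/(9*K) (X(K) = (1 - ⅑*(-1) - ⅑*(-1)*(-3))/K = (1 + ⅑ - ⅓)/K = 7/(9*K))
z(w, g) = 1/(-16/9 + w) (z(w, g) = 1/((w - 1*1) + (7/9)/(-1)) = 1/((w - 1) + (7/9)*(-1)) = 1/((-1 + w) - 7/9) = 1/(-16/9 + w))
o(6)*z(x, -5) = (-½*6)*(9/(-16 + 9*(-2))) = -27/(-16 - 18) = -27/(-34) = -27*(-1)/34 = -3*(-9/34) = 27/34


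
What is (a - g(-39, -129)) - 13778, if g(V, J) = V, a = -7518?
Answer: -21257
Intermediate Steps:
(a - g(-39, -129)) - 13778 = (-7518 - 1*(-39)) - 13778 = (-7518 + 39) - 13778 = -7479 - 13778 = -21257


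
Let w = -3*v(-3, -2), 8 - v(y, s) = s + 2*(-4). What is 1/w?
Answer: -1/54 ≈ -0.018519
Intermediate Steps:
v(y, s) = 16 - s (v(y, s) = 8 - (s + 2*(-4)) = 8 - (s - 8) = 8 - (-8 + s) = 8 + (8 - s) = 16 - s)
w = -54 (w = -3*(16 - 1*(-2)) = -3*(16 + 2) = -3*18 = -54)
1/w = 1/(-54) = -1/54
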